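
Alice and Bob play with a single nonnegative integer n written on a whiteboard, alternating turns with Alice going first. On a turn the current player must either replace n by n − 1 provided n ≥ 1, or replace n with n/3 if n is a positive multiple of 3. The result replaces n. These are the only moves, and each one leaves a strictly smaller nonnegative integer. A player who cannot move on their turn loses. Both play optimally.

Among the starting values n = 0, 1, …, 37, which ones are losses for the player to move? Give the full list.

Work bottom-up. With no move the player to move loses. Otherwise the position is W if at least one move leads to an L position for the opponent, and L if every move leads to a W.
n=0: no move → L
n=1: can move to 0, which is L ⇒ W
n=2: the only move is to 1(W), a W ⇒ L
n=3: can move to 2, which is L ⇒ W
n=4: the only move is to 3(W), a W ⇒ L
n=5: can move to 4, which is L ⇒ W
n=6: can move to 2, which is L ⇒ W
n=7: the only move is to 6(W), a W ⇒ L
n=8: can move to 7, which is L ⇒ W
n=9: moves to 3(W), 8(W); every one is W ⇒ L
n=10: can move to 9, which is L ⇒ W
n=11: the only move is to 10(W), a W ⇒ L
n=12: can move to 4, which is L ⇒ W
n=13: the only move is to 12(W), a W ⇒ L
n=14: can move to 13, which is L ⇒ W
n=15: moves to 5(W), 14(W); every one is W ⇒ L
n=16: can move to 15, which is L ⇒ W
n=17: the only move is to 16(W), a W ⇒ L
n=18: can move to 17, which is L ⇒ W
n=19: the only move is to 18(W), a W ⇒ L
n=20: can move to 19, which is L ⇒ W
n=21: can move to 7, which is L ⇒ W
n=22: the only move is to 21(W), a W ⇒ L
n=23: can move to 22, which is L ⇒ W
n=24: moves to 8(W), 23(W); every one is W ⇒ L
n=25: can move to 24, which is L ⇒ W
n=26: the only move is to 25(W), a W ⇒ L
n=27: can move to 9, which is L ⇒ W
n=28: the only move is to 27(W), a W ⇒ L
n=29: can move to 28, which is L ⇒ W
n=30: moves to 10(W), 29(W); every one is W ⇒ L
n=31: can move to 30, which is L ⇒ W
n=32: the only move is to 31(W), a W ⇒ L
n=33: can move to 11, which is L ⇒ W
n=34: the only move is to 33(W), a W ⇒ L
n=35: can move to 34, which is L ⇒ W
n=36: moves to 12(W), 35(W); every one is W ⇒ L
n=37: can move to 36, which is L ⇒ W
The losing starting values of n are exactly the entries labelled L in this table (18 of them).

0, 2, 4, 7, 9, 11, 13, 15, 17, 19, 22, 24, 26, 28, 30, 32, 34, 36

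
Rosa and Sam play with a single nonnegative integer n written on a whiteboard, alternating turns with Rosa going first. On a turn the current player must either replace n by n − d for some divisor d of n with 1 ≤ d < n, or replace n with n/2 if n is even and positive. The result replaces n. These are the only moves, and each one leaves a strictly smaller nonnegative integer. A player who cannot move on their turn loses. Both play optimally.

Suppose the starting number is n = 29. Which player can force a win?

Build the W/L table. Terminal = L. A non-terminal position is W if it has a move to some L; otherwise it is L.
n=0: no move → L
n=1: no move → L
n=2: W (go to 1, an L position)
n=3: L (sole option 2(W) is W)
n=4: W (go to 3, an L position)
n=5: L (sole option 4(W) is W)
n=6: W (go to 3, an L position)
n=7: L (sole option 6(W) is W)
n=8: W (go to 7, an L position)
n=9: L (options 6(W), 8(W) are all W)
n=10: W (go to 5, an L position)
n=11: L (sole option 10(W) is W)
n=12: W (go to 9, an L position)
n=13: L (sole option 12(W) is W)
n=14: W (go to 7, an L position)
n=15: L (options 10(W), 12(W), 14(W) are all W)
n=16: W (go to 15, an L position)
n=17: L (sole option 16(W) is W)
n=18: W (go to 9, an L position)
n=19: L (sole option 18(W) is W)
n=20: W (go to 15, an L position)
n=21: L (options 14(W), 18(W), 20(W) are all W)
n=22: W (go to 11, an L position)
n=23: L (sole option 22(W) is W)
n=24: W (go to 21, an L position)
n=25: L (options 20(W), 24(W) are all W)
n=26: W (go to 13, an L position)
n=27: L (options 18(W), 24(W), 26(W) are all W)
n=28: W (go to 21, an L position)
n=29: L (sole option 28(W) is W)
Every move from 29 reaches a W position, so the mover loses.

Sam wins.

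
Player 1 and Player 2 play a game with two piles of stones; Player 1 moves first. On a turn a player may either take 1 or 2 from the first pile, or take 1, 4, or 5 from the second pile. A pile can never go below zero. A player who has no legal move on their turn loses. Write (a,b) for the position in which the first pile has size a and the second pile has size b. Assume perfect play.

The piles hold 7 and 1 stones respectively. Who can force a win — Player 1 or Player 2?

Work bottom-up. With no move the player to move loses. Otherwise the position is W if at least one move leads to an L position for the opponent, and L if every move leads to a W.
No move ever increases a pile, so every position that can arise here has a ≤ 7 and b ≤ 1; it is enough to label the cells with 0 ≤ a ≤ 7 and 0 ≤ b ≤ 1.
Every move lowers a or b (never raises either), so fill the grid row by row in increasing a, and left to right within a row: each cell's successors are then already labelled.
      b=0  b=1
a=0:    L    W
a=1:    W    L
a=2:    W    W
a=3:    L    W
a=4:    W    L
a=5:    W    W
a=6:    L    W
a=7:    W    L
Cells with no legal move (terminal, hence L): (0,0).
The remaining L cells, each justified by listing all of its moves:
(1,1): →(0,1)(W), (1,0)(W) — all W, so L
(3,0): →(2,0)(W), (1,0)(W) — all W, so L
(4,1): →(3,1)(W), (2,1)(W), (4,0)(W) — all W, so L
(6,0): →(5,0)(W), (4,0)(W) — all W, so L
(7,1): →(6,1)(W), (5,1)(W), (7,0)(W) — all W, so L
Every other cell has at least one move into one of the L cells above, so it is W.
The starting position (7,1) is L: whatever Player 1 does, the opponent receives a W position.

Player 2 wins.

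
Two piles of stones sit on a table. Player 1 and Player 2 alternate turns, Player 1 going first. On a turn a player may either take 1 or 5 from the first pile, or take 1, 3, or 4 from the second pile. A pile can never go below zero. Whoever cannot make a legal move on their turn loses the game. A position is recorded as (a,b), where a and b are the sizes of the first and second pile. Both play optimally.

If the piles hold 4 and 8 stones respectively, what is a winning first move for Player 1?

Label each position W (a win for the player to move) or L (a loss). A position with no legal move is L; any other position is W exactly when some move reaches an L, and L when every move reaches a W.
No move ever increases a pile, so every position that can arise here has a ≤ 4 and b ≤ 8; it is enough to label the cells with 0 ≤ a ≤ 4 and 0 ≤ b ≤ 8.
Every move lowers a or b (never raises either), so fill the grid row by row in increasing a, and left to right within a row: each cell's successors are then already labelled.
      b=0  b=1  b=2  b=3  b=4  b=5  b=6  b=7  b=8
a=0:    L    W    L    W    W    W    W    L    W
a=1:    W    L    W    L    W    W    W    W    L
a=2:    L    W    L    W    W    W    W    L    W
a=3:    W    L    W    L    W    W    W    W    L
a=4:    L    W    L    W    W    W    W    L    W
Cells with no legal move (terminal, hence L): (0,0).
The remaining L cells, each justified by listing all of its moves:
(0,2): only reaches (0,1)(W), which is W → L
(0,7): only reaches (0,6)(W), (0,4)(W), (0,3)(W), all W → L
(1,1): only reaches (0,1)(W), (1,0)(W), all W → L
(1,3): only reaches (0,3)(W), (1,2)(W), (1,0)(W), all W → L
(1,8): only reaches (0,8)(W), (1,7)(W), (1,5)(W), (1,4)(W), all W → L
(2,0): only reaches (1,0)(W), which is W → L
(2,2): only reaches (1,2)(W), (2,1)(W), all W → L
(2,7): only reaches (1,7)(W), (2,6)(W), (2,4)(W), (2,3)(W), all W → L
(3,1): only reaches (2,1)(W), (3,0)(W), all W → L
(3,3): only reaches (2,3)(W), (3,2)(W), (3,0)(W), all W → L
(3,8): only reaches (2,8)(W), (3,7)(W), (3,5)(W), (3,4)(W), all W → L
(4,0): only reaches (3,0)(W), which is W → L
(4,2): only reaches (3,2)(W), (4,1)(W), all W → L
(4,7): only reaches (3,7)(W), (4,6)(W), (4,4)(W), (4,3)(W), all W → L
Every other cell has at least one move into one of the L cells above, so it is W.
From (4,8), the L positions reachable in one move are: (3,8), (4,7). Any move reaching one of these is winning.

Move to (3,8).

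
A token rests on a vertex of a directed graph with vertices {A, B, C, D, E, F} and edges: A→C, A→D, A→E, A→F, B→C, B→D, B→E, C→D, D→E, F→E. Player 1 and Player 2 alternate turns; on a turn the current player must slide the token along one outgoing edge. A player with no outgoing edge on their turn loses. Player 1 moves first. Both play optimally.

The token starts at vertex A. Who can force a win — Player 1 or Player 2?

Player 1 wins.

Positions with no move are L. A position that does have a move is losing for the player to move precisely when every available move leads to a winning position for the opponent. Fill in the labels:
Every edge goes from a vertex to one that appears earlier in the order E, D, C, F, B, A, so processing vertices in that order labels each vertex after all of its successors.
E: no outgoing edge → L
D: reaches L-position E → W
C: only reaches D(W), which is W → L
F: reaches L-position E → W
B: reaches L-position C → W
A: reaches L-position C → W
From A Player 1 can move to C, reaching an L position.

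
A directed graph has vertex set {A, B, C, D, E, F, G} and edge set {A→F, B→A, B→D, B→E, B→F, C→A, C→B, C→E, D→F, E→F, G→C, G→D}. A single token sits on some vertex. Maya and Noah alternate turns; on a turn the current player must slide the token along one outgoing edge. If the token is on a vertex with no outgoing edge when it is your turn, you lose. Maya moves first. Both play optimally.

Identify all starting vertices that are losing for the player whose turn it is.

C, F

Use the standard recursion: the mover loses at a terminal position; elsewhere, the mover wins exactly when some move hands the opponent an L position.
Every edge goes from a vertex to one that appears earlier in the order F, E, D, A, B, C, G, so processing vertices in that order labels each vertex after all of its successors.
F: no outgoing edge → L
E: →F(L), so W
D: →F(L), so W
A: →F(L), so W
B: →F(L), so W
C: →B(W), A(W), E(W) — all W, so L
G: →C(L), so W
The losing starting vertices are exactly the entries labelled L in this table (2 of them).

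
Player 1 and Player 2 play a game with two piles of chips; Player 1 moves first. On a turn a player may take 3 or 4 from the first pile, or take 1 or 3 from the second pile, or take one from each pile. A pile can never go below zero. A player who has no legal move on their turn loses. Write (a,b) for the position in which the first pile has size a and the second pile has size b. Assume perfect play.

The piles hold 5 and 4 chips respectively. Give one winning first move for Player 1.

Move to (2,4).

Compute win/loss labels from the base case upward. A position with no move is L. Any other position is W if it can reach an L in one move, else L.
No move ever increases a pile, so every position that can arise here has a ≤ 5 and b ≤ 4; it is enough to label the cells with 0 ≤ a ≤ 5 and 0 ≤ b ≤ 4.
Every move lowers a or b (never raises either), so fill the grid row by row in increasing a, and left to right within a row: each cell's successors are then already labelled.
      b=0  b=1  b=2  b=3  b=4
a=0:    L    W    L    W    L
a=1:    L    W    L    W    L
a=2:    L    W    L    W    L
a=3:    W    W    W    W    W
a=4:    W    L    W    L    W
a=5:    W    L    W    L    W
Cells with no legal move (terminal, hence L): (0,0), (1,0), (2,0).
The remaining L cells, each justified by listing all of its moves:
(0,2): L (sole option (0,1)(W) is W)
(0,4): L (options (0,3)(W), (0,1)(W) are all W)
(1,2): L (options (1,1)(W), (0,1)(W) are all W)
(1,4): L (options (1,3)(W), (1,1)(W), (0,3)(W) are all W)
(2,2): L (options (2,1)(W), (1,1)(W) are all W)
(2,4): L (options (2,3)(W), (2,1)(W), (1,3)(W) are all W)
(4,1): L (options (1,1)(W), (0,1)(W), (4,0)(W), (3,0)(W) are all W)
(4,3): L (options (1,3)(W), (0,3)(W), (4,2)(W), (4,0)(W), (3,2)(W) are all W)
(5,1): L (options (2,1)(W), (1,1)(W), (5,0)(W), (4,0)(W) are all W)
(5,3): L (options (2,3)(W), (1,3)(W), (5,2)(W), (5,0)(W), (4,2)(W) are all W)
Every other cell has at least one move into one of the L cells above, so it is W.
From (5,4), the L positions reachable in one move are: (2,4), (1,4), (5,3), (5,1), (4,3). Any move reaching one of these is winning.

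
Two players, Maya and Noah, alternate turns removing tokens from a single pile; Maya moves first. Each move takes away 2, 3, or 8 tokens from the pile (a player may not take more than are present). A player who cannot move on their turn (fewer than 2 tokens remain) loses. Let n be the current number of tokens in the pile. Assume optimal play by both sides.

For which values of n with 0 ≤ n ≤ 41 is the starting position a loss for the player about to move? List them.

Work bottom-up. With no move the player to move loses. Otherwise the position is W if at least one move leads to an L position for the opponent, and L if every move leads to a W.
n=0: no move → L
n=1: no move → L
n=2: W (go to 0, an L position)
n=3: W (go to 1, an L position)
n=4: W (go to 1, an L position)
n=5: L (options 3(W), 2(W) are all W)
n=6: L (options 4(W), 3(W) are all W)
n=7: W (go to 5, an L position)
n=8: W (go to 6, an L position)
n=9: W (go to 6, an L position)
n=10: L (options 8(W), 7(W), 2(W) are all W)
n=11: L (options 9(W), 8(W), 3(W) are all W)
n=12: W (go to 10, an L position)
n=13: W (go to 11, an L position)
n=14: W (go to 11, an L position)
n=15: L (options 13(W), 12(W), 7(W) are all W)
n=16: L (options 14(W), 13(W), 8(W) are all W)
n=17: W (go to 15, an L position)
n=18: W (go to 16, an L position)
n=19: W (go to 16, an L position)
n=20: L (options 18(W), 17(W), 12(W) are all W)
n=21: L (options 19(W), 18(W), 13(W) are all W)
n=22: W (go to 20, an L position)
n=23: W (go to 21, an L position)
n=24: W (go to 21, an L position)
n=25: L (options 23(W), 22(W), 17(W) are all W)
n=26: L (options 24(W), 23(W), 18(W) are all W)
n=27: W (go to 25, an L position)
n=28: W (go to 26, an L position)
n=29: W (go to 26, an L position)
n=30: L (options 28(W), 27(W), 22(W) are all W)
n=31: L (options 29(W), 28(W), 23(W) are all W)
n=32: W (go to 30, an L position)
n=33: W (go to 31, an L position)
n=34: W (go to 31, an L position)
n=35: L (options 33(W), 32(W), 27(W) are all W)
n=36: L (options 34(W), 33(W), 28(W) are all W)
n=37: W (go to 35, an L position)
n=38: W (go to 36, an L position)
n=39: W (go to 36, an L position)
n=40: L (options 38(W), 37(W), 32(W) are all W)
n=41: L (options 39(W), 38(W), 33(W) are all W)
The losing starting values of n are exactly the entries labelled L in this table (18 of them).

0, 1, 5, 6, 10, 11, 15, 16, 20, 21, 25, 26, 30, 31, 35, 36, 40, 41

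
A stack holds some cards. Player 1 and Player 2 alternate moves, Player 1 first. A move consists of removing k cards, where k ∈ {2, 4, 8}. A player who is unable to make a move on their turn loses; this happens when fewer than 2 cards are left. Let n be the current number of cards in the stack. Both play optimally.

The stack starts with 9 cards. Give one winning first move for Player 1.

Remove 2, leaving 7.

Classify positions by backward induction: terminal positions (no move available) are L. From any other position, the mover wins iff some move reaches an L.
n=0: no move → L
n=1: no move → L
n=2: W (go to 0, an L position)
n=3: W (go to 1, an L position)
n=4: W (go to 0, an L position)
n=5: W (go to 1, an L position)
n=6: L (options 4(W), 2(W) are all W)
n=7: L (options 5(W), 3(W) are all W)
n=8: W (go to 6, an L position)
n=9: W (go to 7, an L position)
From 9, the L positions reachable in one move are: 7, 1. Any move reaching one of these is winning.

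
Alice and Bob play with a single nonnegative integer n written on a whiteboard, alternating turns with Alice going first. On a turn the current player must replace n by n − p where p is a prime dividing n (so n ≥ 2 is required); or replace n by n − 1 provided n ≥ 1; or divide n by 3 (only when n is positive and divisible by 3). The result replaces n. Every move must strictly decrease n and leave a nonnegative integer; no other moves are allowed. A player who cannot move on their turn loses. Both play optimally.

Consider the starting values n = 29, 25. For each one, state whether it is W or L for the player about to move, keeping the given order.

29: W, 25: L

Compute win/loss labels from the base case upward. A position with no move is L. Any other position is W if it can reach an L in one move, else L.
n=0: no move → L
n=1: can move to 0, which is L ⇒ W
n=2: can move to 0, which is L ⇒ W
n=3: can move to 0, which is L ⇒ W
n=4: moves to 2(W), 3(W); every one is W ⇒ L
n=5: can move to 0, which is L ⇒ W
n=6: can move to 4, which is L ⇒ W
n=7: can move to 0, which is L ⇒ W
n=8: moves to 6(W), 7(W); every one is W ⇒ L
n=9: can move to 8, which is L ⇒ W
n=10: can move to 8, which is L ⇒ W
n=11: can move to 0, which is L ⇒ W
n=12: can move to 4, which is L ⇒ W
n=13: can move to 0, which is L ⇒ W
n=14: moves to 7(W), 12(W), 13(W); every one is W ⇒ L
n=15: can move to 14, which is L ⇒ W
n=16: can move to 14, which is L ⇒ W
n=17: can move to 0, which is L ⇒ W
n=18: moves to 6(W), 15(W), 16(W), 17(W); every one is W ⇒ L
n=19: can move to 0, which is L ⇒ W
n=20: can move to 18, which is L ⇒ W
n=21: can move to 14, which is L ⇒ W
n=22: moves to 11(W), 20(W), 21(W); every one is W ⇒ L
n=23: can move to 0, which is L ⇒ W
n=24: can move to 8, which is L ⇒ W
n=25: moves to 20(W), 24(W); every one is W ⇒ L
n=26: can move to 25, which is L ⇒ W
n=27: moves to 9(W), 24(W), 26(W); every one is W ⇒ L
n=28: can move to 27, which is L ⇒ W
n=29: can move to 0, which is L ⇒ W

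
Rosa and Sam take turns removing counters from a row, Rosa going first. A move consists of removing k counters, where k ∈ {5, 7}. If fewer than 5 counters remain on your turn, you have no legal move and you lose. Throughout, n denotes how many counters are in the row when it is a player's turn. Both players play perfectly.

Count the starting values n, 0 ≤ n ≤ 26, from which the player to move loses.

13

Positions with no move are L. A position that does have a move is losing for the player to move precisely when every available move leads to a winning position for the opponent. Fill in the labels:
n=0: no move → L
n=1: no move → L
n=2: no move → L
n=3: no move → L
n=4: no move → L
n=5: →0(L), so W
n=6: →1(L), so W
n=7: →2(L), so W
n=8: →3(L), so W
n=9: →4(L), so W
n=10: →3(L), so W
n=11: →4(L), so W
n=12: →7(W), 5(W) — all W, so L
n=13: →8(W), 6(W) — all W, so L
n=14: →9(W), 7(W) — all W, so L
n=15: →10(W), 8(W) — all W, so L
n=16: →11(W), 9(W) — all W, so L
n=17: →12(L), so W
n=18: →13(L), so W
n=19: →14(L), so W
n=20: →15(L), so W
n=21: →16(L), so W
n=22: →15(L), so W
n=23: →16(L), so W
n=24: →19(W), 17(W) — all W, so L
n=25: →20(W), 18(W) — all W, so L
n=26: →21(W), 19(W) — all W, so L
L entries with 0 ≤ n ≤ 26: n = 0, 1, 2, 3, 4, 12, 13, 14, 15, 16, 24, 25, 26; that makes 13.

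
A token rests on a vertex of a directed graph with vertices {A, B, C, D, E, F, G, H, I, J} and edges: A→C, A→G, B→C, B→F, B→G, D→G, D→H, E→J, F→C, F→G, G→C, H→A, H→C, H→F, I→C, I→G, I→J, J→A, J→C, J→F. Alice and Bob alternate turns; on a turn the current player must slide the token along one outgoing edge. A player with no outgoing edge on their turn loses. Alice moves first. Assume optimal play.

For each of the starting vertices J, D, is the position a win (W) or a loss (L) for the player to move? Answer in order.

J: W, D: L

Build the W/L table. Terminal = L. A non-terminal position is W if it has a move to some L; otherwise it is L.
Every edge goes from a vertex to one that appears earlier in the order C, G, A, F, H, B, J, I, D, E, so processing vertices in that order labels each vertex after all of its successors.
C: no outgoing edge → L
G: →C(L), so W
A: →C(L), so W
F: →C(L), so W
H: →C(L), so W
B: →C(L), so W
J: →C(L), so W
I: →C(L), so W
D: →H(W), G(W) — all W, so L
E: →J(W) only, which is W, so L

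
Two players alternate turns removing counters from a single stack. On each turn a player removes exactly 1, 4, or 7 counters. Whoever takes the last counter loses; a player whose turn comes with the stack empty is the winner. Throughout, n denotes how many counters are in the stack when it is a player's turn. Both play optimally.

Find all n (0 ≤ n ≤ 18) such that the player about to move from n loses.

Positions with no move are W. A position that does have a move is losing for the player to move precisely when every available move leads to a winning position for the opponent. Fill in the labels:
n=0: no move; the opponent has just taken the last counter and therefore loses → W
n=1: L (sole option 0(W) is W)
n=2: W (go to 1, an L position)
n=3: L (sole option 2(W) is W)
n=4: W (go to 3, an L position)
n=5: W (go to 1, an L position)
n=6: L (options 5(W), 2(W) are all W)
n=7: W (go to 6, an L position)
n=8: W (go to 1, an L position)
n=9: L (options 8(W), 5(W), 2(W) are all W)
n=10: W (go to 9, an L position)
n=11: L (options 10(W), 7(W), 4(W) are all W)
n=12: W (go to 11, an L position)
n=13: W (go to 9, an L position)
n=14: L (options 13(W), 10(W), 7(W) are all W)
n=15: W (go to 14, an L position)
n=16: W (go to 9, an L position)
n=17: L (options 16(W), 13(W), 10(W) are all W)
n=18: W (go to 17, an L position)
The losing starting values of n are exactly the entries labelled L in this table (7 of them).

1, 3, 6, 9, 11, 14, 17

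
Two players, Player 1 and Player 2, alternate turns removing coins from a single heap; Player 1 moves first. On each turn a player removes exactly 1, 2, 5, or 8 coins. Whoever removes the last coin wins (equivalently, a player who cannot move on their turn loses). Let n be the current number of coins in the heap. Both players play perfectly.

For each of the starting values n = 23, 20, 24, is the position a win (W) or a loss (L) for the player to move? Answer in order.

Classify positions by backward induction: terminal positions (no move available) are L. From any other position, the mover wins iff some move reaches an L.
n=0: no move → L
n=1: reaches L-position 0 → W
n=2: reaches L-position 0 → W
n=3: only reaches 2(W), 1(W), all W → L
n=4: reaches L-position 3 → W
n=5: reaches L-position 3 → W
n=6: only reaches 5(W), 4(W), 1(W), all W → L
n=7: reaches L-position 6 → W
n=8: reaches L-position 6 → W
n=9: only reaches 8(W), 7(W), 4(W), 1(W), all W → L
n=10: reaches L-position 9 → W
n=11: reaches L-position 9 → W
n=12: only reaches 11(W), 10(W), 7(W), 4(W), all W → L
n=13: reaches L-position 12 → W
n=14: reaches L-position 12 → W
n=15: only reaches 14(W), 13(W), 10(W), 7(W), all W → L
n=16: reaches L-position 15 → W
n=17: reaches L-position 15 → W
n=18: only reaches 17(W), 16(W), 13(W), 10(W), all W → L
n=19: reaches L-position 18 → W
n=20: reaches L-position 18 → W
n=21: only reaches 20(W), 19(W), 16(W), 13(W), all W → L
n=22: reaches L-position 21 → W
n=23: reaches L-position 21 → W
n=24: only reaches 23(W), 22(W), 19(W), 16(W), all W → L

23: W, 20: W, 24: L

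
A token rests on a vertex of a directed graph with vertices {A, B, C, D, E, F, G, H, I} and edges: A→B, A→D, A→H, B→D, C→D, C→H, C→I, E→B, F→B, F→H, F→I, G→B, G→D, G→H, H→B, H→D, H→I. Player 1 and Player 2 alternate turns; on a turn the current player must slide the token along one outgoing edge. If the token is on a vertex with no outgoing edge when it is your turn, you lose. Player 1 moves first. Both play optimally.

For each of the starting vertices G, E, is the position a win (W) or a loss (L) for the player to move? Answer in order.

G: W, E: L

Work bottom-up. With no move the player to move loses. Otherwise the position is W if at least one move leads to an L position for the opponent, and L if every move leads to a W.
Every edge goes from a vertex to one that appears earlier in the order D, I, B, H, G, E, C, F, A, so processing vertices in that order labels each vertex after all of its successors.
D: no outgoing edge → L
I: no outgoing edge → L
B: →D(L), so W
H: →I(L), so W
G: →D(L), so W
E: →B(W) only, which is W, so L
C: →I(L), so W
F: →I(L), so W
A: →D(L), so W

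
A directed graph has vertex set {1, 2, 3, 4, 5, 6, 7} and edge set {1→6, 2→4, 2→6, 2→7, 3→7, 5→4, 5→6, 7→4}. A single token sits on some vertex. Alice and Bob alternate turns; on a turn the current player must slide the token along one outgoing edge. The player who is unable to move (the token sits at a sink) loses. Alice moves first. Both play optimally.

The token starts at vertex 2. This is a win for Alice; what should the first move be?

Classify positions by backward induction: terminal positions (no move available) are L. From any other position, the mover wins iff some move reaches an L.
Every edge goes from a vertex to one that appears earlier in the order 6, 4, 7, 1, 2, 5, 3, so processing vertices in that order labels each vertex after all of its successors.
6: no outgoing edge → L
4: no outgoing edge → L
7: can move to 4, which is L ⇒ W
1: can move to 6, which is L ⇒ W
2: can move to 4, which is L ⇒ W
5: can move to 4, which is L ⇒ W
3: the only move is to 7(W), a W ⇒ L
From 2, the L positions reachable in one move are: 4, 6. Any move reaching one of these is winning.

Move to 4.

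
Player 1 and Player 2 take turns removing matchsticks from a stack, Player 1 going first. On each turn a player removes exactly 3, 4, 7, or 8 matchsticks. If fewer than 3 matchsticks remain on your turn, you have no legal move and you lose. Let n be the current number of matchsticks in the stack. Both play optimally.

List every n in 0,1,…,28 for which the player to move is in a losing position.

Positions with no move are L. A position that does have a move is losing for the player to move precisely when every available move leads to a winning position for the opponent. Fill in the labels:
n=0: no move → L
n=1: no move → L
n=2: no move → L
n=3: →0(L), so W
n=4: →1(L), so W
n=5: →2(L), so W
n=6: →2(L), so W
n=7: →0(L), so W
n=8: →1(L), so W
n=9: →2(L), so W
n=10: →2(L), so W
n=11: →8(W), 7(W), 4(W), 3(W) — all W, so L
n=12: →9(W), 8(W), 5(W), 4(W) — all W, so L
n=13: →10(W), 9(W), 6(W), 5(W) — all W, so L
n=14: →11(L), so W
n=15: →12(L), so W
n=16: →13(L), so W
n=17: →13(L), so W
n=18: →11(L), so W
n=19: →12(L), so W
n=20: →13(L), so W
n=21: →13(L), so W
n=22: →19(W), 18(W), 15(W), 14(W) — all W, so L
n=23: →20(W), 19(W), 16(W), 15(W) — all W, so L
n=24: →21(W), 20(W), 17(W), 16(W) — all W, so L
n=25: →22(L), so W
n=26: →23(L), so W
n=27: →24(L), so W
n=28: →24(L), so W
The losing starting values of n are exactly the entries labelled L in this table (9 of them).

0, 1, 2, 11, 12, 13, 22, 23, 24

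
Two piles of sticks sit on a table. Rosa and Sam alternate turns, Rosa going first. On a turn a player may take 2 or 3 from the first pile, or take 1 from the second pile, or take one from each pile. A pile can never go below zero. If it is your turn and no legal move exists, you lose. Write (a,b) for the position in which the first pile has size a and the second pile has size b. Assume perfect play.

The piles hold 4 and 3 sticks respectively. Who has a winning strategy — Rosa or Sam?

Label each position W (a win for the player to move) or L (a loss). A position with no legal move is L; any other position is W exactly when some move reaches an L, and L when every move reaches a W.
No move ever increases a pile, so every position that can arise here has a ≤ 4 and b ≤ 3; it is enough to label the cells with 0 ≤ a ≤ 4 and 0 ≤ b ≤ 3.
Every move lowers a or b (never raises either), so fill the grid row by row in increasing a, and left to right within a row: each cell's successors are then already labelled.
      b=0  b=1  b=2  b=3
a=0:    L    W    L    W
a=1:    L    W    L    W
a=2:    W    W    W    W
a=3:    W    L    W    L
a=4:    W    L    W    L
Cells with no legal move (terminal, hence L): (0,0), (1,0).
The remaining L cells, each justified by listing all of its moves:
(0,2): L (sole option (0,1)(W) is W)
(1,2): L (options (1,1)(W), (0,1)(W) are all W)
(3,1): L (options (1,1)(W), (0,1)(W), (3,0)(W), (2,0)(W) are all W)
(3,3): L (options (1,3)(W), (0,3)(W), (3,2)(W), (2,2)(W) are all W)
(4,1): L (options (2,1)(W), (1,1)(W), (4,0)(W), (3,0)(W) are all W)
(4,3): L (options (2,3)(W), (1,3)(W), (4,2)(W), (3,2)(W) are all W)
Every other cell has at least one move into one of the L cells above, so it is W.
Every move from (4,3) reaches a W position, so the mover loses.

Sam wins.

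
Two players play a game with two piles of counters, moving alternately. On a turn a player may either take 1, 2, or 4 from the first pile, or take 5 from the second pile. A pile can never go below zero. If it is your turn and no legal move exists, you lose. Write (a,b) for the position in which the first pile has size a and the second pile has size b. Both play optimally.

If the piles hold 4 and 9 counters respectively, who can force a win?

Classify positions by backward induction: terminal positions (no move available) are L. From any other position, the mover wins iff some move reaches an L.
No move ever increases a pile, so every position that can arise here has a ≤ 4 and b ≤ 9; it is enough to label the cells with 0 ≤ a ≤ 4 and 0 ≤ b ≤ 9.
Every move lowers a or b (never raises either), so fill the grid row by row in increasing a, and left to right within a row: each cell's successors are then already labelled.
      b=0  b=1  b=2  b=3  b=4  b=5  b=6  b=7  b=8  b=9
a=0:    L    L    L    L    L    W    W    W    W    W
a=1:    W    W    W    W    W    L    L    L    L    L
a=2:    W    W    W    W    W    W    W    W    W    W
a=3:    L    L    L    L    L    W    W    W    W    W
a=4:    W    W    W    W    W    L    L    L    L    L
Cells with no legal move (terminal, hence L): (0,0), (0,1), (0,2), (0,3), (0,4).
The remaining L cells, each justified by listing all of its moves:
(1,5): moves to (0,5)(W), (1,0)(W); every one is W ⇒ L
(1,6): moves to (0,6)(W), (1,1)(W); every one is W ⇒ L
(1,7): moves to (0,7)(W), (1,2)(W); every one is W ⇒ L
(1,8): moves to (0,8)(W), (1,3)(W); every one is W ⇒ L
(1,9): moves to (0,9)(W), (1,4)(W); every one is W ⇒ L
(3,0): moves to (2,0)(W), (1,0)(W); every one is W ⇒ L
(3,1): moves to (2,1)(W), (1,1)(W); every one is W ⇒ L
(3,2): moves to (2,2)(W), (1,2)(W); every one is W ⇒ L
(3,3): moves to (2,3)(W), (1,3)(W); every one is W ⇒ L
(3,4): moves to (2,4)(W), (1,4)(W); every one is W ⇒ L
(4,5): moves to (3,5)(W), (2,5)(W), (0,5)(W), (4,0)(W); every one is W ⇒ L
(4,6): moves to (3,6)(W), (2,6)(W), (0,6)(W), (4,1)(W); every one is W ⇒ L
(4,7): moves to (3,7)(W), (2,7)(W), (0,7)(W), (4,2)(W); every one is W ⇒ L
(4,8): moves to (3,8)(W), (2,8)(W), (0,8)(W), (4,3)(W); every one is W ⇒ L
(4,9): moves to (3,9)(W), (2,9)(W), (0,9)(W), (4,4)(W); every one is W ⇒ L
Every other cell has at least one move into one of the L cells above, so it is W.
Every move from (4,9) reaches a W position, so the mover loses.

The second player wins.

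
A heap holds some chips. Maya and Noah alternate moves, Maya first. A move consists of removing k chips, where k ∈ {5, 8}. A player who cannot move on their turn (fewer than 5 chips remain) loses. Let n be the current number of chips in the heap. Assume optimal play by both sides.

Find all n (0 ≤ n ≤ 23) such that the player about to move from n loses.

Classify positions by backward induction: terminal positions (no move available) are L. From any other position, the mover wins iff some move reaches an L.
n=0: no move → L
n=1: no move → L
n=2: no move → L
n=3: no move → L
n=4: no move → L
n=5: reaches L-position 0 → W
n=6: reaches L-position 1 → W
n=7: reaches L-position 2 → W
n=8: reaches L-position 3 → W
n=9: reaches L-position 4 → W
n=10: reaches L-position 2 → W
n=11: reaches L-position 3 → W
n=12: reaches L-position 4 → W
n=13: only reaches 8(W), 5(W), all W → L
n=14: only reaches 9(W), 6(W), all W → L
n=15: only reaches 10(W), 7(W), all W → L
n=16: only reaches 11(W), 8(W), all W → L
n=17: only reaches 12(W), 9(W), all W → L
n=18: reaches L-position 13 → W
n=19: reaches L-position 14 → W
n=20: reaches L-position 15 → W
n=21: reaches L-position 16 → W
n=22: reaches L-position 17 → W
n=23: reaches L-position 15 → W
The losing starting values of n are exactly the entries labelled L in this table (10 of them).

0, 1, 2, 3, 4, 13, 14, 15, 16, 17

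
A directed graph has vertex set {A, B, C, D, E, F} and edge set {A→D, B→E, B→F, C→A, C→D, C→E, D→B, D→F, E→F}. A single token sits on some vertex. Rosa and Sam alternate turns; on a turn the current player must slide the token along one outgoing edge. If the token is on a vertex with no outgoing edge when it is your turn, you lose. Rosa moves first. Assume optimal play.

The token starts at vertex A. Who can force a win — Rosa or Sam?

Label each position W (a win for the player to move) or L (a loss). A position with no legal move is L; any other position is W exactly when some move reaches an L, and L when every move reaches a W.
Every edge goes from a vertex to one that appears earlier in the order F, E, B, D, A, C, so processing vertices in that order labels each vertex after all of its successors.
F: no outgoing edge → L
E: →F(L), so W
B: →F(L), so W
D: →F(L), so W
A: →D(W) only, which is W, so L
C: →A(L), so W
The starting position A is L: whatever Rosa does, the opponent receives a W position.

Sam wins.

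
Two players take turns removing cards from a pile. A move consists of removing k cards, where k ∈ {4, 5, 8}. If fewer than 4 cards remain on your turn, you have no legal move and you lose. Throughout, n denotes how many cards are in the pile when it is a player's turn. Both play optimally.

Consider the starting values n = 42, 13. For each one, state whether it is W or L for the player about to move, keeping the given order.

Compute win/loss labels from the base case upward. A position with no move is L. Any other position is W if it can reach an L in one move, else L.
n=0: no move → L
n=1: no move → L
n=2: no move → L
n=3: no move → L
n=4: →0(L), so W
n=5: →1(L), so W
n=6: →2(L), so W
n=7: →3(L), so W
n=8: →3(L), so W
n=9: →1(L), so W
n=10: →2(L), so W
n=11: →3(L), so W
n=12: →8(W), 7(W), 4(W) — all W, so L
n=13: →9(W), 8(W), 5(W) — all W, so L
n=14: →10(W), 9(W), 6(W) — all W, so L
n=15: →11(W), 10(W), 7(W) — all W, so L
n=16: →12(L), so W
n=17: →13(L), so W
n=18: →14(L), so W
n=19: →15(L), so W
n=20: →15(L), so W
n=21: →13(L), so W
n=22: →14(L), so W
n=23: →15(L), so W
n=24: →20(W), 19(W), 16(W) — all W, so L
n=25: →21(W), 20(W), 17(W) — all W, so L
n=26: →22(W), 21(W), 18(W) — all W, so L
n=27: →23(W), 22(W), 19(W) — all W, so L
n=28: →24(L), so W
n=29: →25(L), so W
n=30: →26(L), so W
n=31: →27(L), so W
n=32: →27(L), so W
n=33: →25(L), so W
n=34: →26(L), so W
n=35: →27(L), so W
n=36: →32(W), 31(W), 28(W) — all W, so L
n=37: →33(W), 32(W), 29(W) — all W, so L
n=38: →34(W), 33(W), 30(W) — all W, so L
n=39: →35(W), 34(W), 31(W) — all W, so L
n=40: →36(L), so W
n=41: →37(L), so W
n=42: →38(L), so W

42: W, 13: L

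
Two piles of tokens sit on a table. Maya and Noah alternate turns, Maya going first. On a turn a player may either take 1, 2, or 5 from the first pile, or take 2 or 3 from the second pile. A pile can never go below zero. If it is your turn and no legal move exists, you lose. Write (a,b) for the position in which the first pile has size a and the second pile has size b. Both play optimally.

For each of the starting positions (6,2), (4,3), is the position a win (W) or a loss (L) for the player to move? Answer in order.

Label each position W (a win for the player to move) or L (a loss). A position with no legal move is L; any other position is W exactly when some move reaches an L, and L when every move reaches a W.
No move ever increases a pile, so every position that can arise here has a ≤ 6 and b ≤ 3; it is enough to label the cells with 0 ≤ a ≤ 6 and 0 ≤ b ≤ 3.
Every move lowers a or b (never raises either), so fill the grid row by row in increasing a, and left to right within a row: each cell's successors are then already labelled.
      b=0  b=1  b=2  b=3
a=0:    L    L    W    W
a=1:    W    W    L    L
a=2:    W    W    W    W
a=3:    L    L    W    W
a=4:    W    W    L    L
a=5:    W    W    W    W
a=6:    L    L    W    W
Cells with no legal move (terminal, hence L): (0,0), (0,1).
The remaining L cells, each justified by listing all of its moves:
(1,2): only reaches (0,2)(W), (1,0)(W), all W → L
(1,3): only reaches (0,3)(W), (1,1)(W), (1,0)(W), all W → L
(3,0): only reaches (2,0)(W), (1,0)(W), all W → L
(3,1): only reaches (2,1)(W), (1,1)(W), all W → L
(4,2): only reaches (3,2)(W), (2,2)(W), (4,0)(W), all W → L
(4,3): only reaches (3,3)(W), (2,3)(W), (4,1)(W), (4,0)(W), all W → L
(6,0): only reaches (5,0)(W), (4,0)(W), (1,0)(W), all W → L
(6,1): only reaches (5,1)(W), (4,1)(W), (1,1)(W), all W → L
Every other cell has at least one move into one of the L cells above, so it is W.
(6,2): the move to (4,2) reaches an L cell, so W
(4,3): one of the L cells justified above, so L

(6,2): W, (4,3): L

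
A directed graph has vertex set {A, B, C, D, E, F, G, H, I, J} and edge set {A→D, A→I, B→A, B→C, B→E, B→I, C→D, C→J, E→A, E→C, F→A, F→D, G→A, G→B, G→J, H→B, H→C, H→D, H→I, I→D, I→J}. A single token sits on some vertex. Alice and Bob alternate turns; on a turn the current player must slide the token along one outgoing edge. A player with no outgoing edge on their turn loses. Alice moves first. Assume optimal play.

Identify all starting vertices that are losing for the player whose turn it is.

D, E, J

Compute win/loss labels from the base case upward. A position with no move is L. Any other position is W if it can reach an L in one move, else L.
Every edge goes from a vertex to one that appears earlier in the order J, D, I, A, C, E, B, H, F, G, so processing vertices in that order labels each vertex after all of its successors.
J: no outgoing edge → L
D: no outgoing edge → L
I: reaches L-position D → W
A: reaches L-position D → W
C: reaches L-position D → W
E: only reaches C(W), A(W), all W → L
B: reaches L-position E → W
H: reaches L-position D → W
F: reaches L-position D → W
G: reaches L-position J → W
Reading off the rows marked L gives the requested list; there are 3 such vertices.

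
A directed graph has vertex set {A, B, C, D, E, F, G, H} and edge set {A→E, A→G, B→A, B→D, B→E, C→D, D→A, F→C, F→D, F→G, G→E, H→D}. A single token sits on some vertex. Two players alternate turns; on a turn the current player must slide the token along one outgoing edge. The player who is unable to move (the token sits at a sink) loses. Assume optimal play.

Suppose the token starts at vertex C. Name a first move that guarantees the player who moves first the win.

Move to D.

Positions with no move are L. A position that does have a move is losing for the player to move precisely when every available move leads to a winning position for the opponent. Fill in the labels:
Every edge goes from a vertex to one that appears earlier in the order E, G, A, D, B, H, C, F, so processing vertices in that order labels each vertex after all of its successors.
E: no outgoing edge → L
G: can move to E, which is L ⇒ W
A: can move to E, which is L ⇒ W
D: the only move is to A(W), a W ⇒ L
B: can move to D, which is L ⇒ W
H: can move to D, which is L ⇒ W
C: can move to D, which is L ⇒ W
F: can move to D, which is L ⇒ W
From C, the L positions reachable in one move are: D.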